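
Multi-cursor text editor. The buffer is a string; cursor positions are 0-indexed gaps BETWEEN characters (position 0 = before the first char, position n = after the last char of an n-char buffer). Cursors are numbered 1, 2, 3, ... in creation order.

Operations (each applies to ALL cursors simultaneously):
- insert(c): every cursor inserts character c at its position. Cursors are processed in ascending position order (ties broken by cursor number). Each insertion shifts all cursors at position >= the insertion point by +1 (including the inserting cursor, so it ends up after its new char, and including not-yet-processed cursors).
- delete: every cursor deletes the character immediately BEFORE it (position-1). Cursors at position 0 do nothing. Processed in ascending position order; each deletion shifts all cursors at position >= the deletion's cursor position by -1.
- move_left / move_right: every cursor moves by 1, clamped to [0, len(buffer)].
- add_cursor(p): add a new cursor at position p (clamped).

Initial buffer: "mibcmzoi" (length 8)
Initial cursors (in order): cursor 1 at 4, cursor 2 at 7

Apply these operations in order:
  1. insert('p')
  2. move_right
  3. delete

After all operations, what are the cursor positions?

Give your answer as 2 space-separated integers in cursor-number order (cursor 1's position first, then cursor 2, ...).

Answer: 5 8

Derivation:
After op 1 (insert('p')): buffer="mibcpmzopi" (len 10), cursors c1@5 c2@9, authorship ....1...2.
After op 2 (move_right): buffer="mibcpmzopi" (len 10), cursors c1@6 c2@10, authorship ....1...2.
After op 3 (delete): buffer="mibcpzop" (len 8), cursors c1@5 c2@8, authorship ....1..2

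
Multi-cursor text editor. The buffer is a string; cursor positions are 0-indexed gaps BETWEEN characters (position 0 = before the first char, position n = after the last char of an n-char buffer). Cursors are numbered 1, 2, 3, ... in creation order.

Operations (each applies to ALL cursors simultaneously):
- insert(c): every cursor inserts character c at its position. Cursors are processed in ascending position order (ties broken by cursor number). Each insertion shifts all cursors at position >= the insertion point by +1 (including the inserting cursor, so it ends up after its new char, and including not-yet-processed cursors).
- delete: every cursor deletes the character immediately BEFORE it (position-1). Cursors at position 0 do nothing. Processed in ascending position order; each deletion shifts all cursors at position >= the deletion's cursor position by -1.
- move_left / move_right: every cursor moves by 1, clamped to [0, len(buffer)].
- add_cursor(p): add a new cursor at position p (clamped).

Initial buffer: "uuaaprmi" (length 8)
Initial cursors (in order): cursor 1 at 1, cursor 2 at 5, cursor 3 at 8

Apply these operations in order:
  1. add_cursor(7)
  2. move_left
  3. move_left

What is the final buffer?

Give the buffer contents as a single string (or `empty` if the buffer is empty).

After op 1 (add_cursor(7)): buffer="uuaaprmi" (len 8), cursors c1@1 c2@5 c4@7 c3@8, authorship ........
After op 2 (move_left): buffer="uuaaprmi" (len 8), cursors c1@0 c2@4 c4@6 c3@7, authorship ........
After op 3 (move_left): buffer="uuaaprmi" (len 8), cursors c1@0 c2@3 c4@5 c3@6, authorship ........

Answer: uuaaprmi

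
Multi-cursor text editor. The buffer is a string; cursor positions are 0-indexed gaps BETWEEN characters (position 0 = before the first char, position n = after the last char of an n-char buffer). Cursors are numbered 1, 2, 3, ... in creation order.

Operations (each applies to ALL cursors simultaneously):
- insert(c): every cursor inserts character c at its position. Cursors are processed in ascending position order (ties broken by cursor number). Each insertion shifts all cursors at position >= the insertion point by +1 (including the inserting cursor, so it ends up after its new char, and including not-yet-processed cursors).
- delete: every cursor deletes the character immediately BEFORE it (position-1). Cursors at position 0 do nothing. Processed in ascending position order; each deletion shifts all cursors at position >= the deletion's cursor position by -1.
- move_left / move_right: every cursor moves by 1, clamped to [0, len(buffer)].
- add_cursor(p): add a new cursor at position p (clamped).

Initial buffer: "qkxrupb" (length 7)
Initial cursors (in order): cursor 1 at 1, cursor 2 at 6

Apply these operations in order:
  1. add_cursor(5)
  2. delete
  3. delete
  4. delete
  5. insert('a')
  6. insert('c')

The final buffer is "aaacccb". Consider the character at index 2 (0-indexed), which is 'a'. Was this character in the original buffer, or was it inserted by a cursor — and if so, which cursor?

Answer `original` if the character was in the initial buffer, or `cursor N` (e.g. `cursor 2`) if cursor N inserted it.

Answer: cursor 3

Derivation:
After op 1 (add_cursor(5)): buffer="qkxrupb" (len 7), cursors c1@1 c3@5 c2@6, authorship .......
After op 2 (delete): buffer="kxrb" (len 4), cursors c1@0 c2@3 c3@3, authorship ....
After op 3 (delete): buffer="kb" (len 2), cursors c1@0 c2@1 c3@1, authorship ..
After op 4 (delete): buffer="b" (len 1), cursors c1@0 c2@0 c3@0, authorship .
After op 5 (insert('a')): buffer="aaab" (len 4), cursors c1@3 c2@3 c3@3, authorship 123.
After op 6 (insert('c')): buffer="aaacccb" (len 7), cursors c1@6 c2@6 c3@6, authorship 123123.
Authorship (.=original, N=cursor N): 1 2 3 1 2 3 .
Index 2: author = 3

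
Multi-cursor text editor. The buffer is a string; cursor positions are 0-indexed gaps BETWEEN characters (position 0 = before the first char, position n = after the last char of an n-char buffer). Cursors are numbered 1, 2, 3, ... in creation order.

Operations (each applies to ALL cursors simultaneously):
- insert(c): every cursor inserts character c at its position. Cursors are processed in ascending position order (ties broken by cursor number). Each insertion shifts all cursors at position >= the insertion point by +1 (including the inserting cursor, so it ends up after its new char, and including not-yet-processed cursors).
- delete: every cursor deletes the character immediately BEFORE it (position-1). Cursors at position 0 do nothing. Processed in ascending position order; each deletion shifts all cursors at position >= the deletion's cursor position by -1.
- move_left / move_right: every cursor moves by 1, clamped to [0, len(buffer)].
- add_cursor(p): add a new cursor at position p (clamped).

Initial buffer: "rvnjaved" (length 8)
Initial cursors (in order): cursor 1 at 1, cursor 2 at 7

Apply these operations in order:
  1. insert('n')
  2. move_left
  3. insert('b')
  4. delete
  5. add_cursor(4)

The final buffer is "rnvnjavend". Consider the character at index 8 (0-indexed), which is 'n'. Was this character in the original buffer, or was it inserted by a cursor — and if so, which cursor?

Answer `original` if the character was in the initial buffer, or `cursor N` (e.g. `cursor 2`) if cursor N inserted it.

After op 1 (insert('n')): buffer="rnvnjavend" (len 10), cursors c1@2 c2@9, authorship .1......2.
After op 2 (move_left): buffer="rnvnjavend" (len 10), cursors c1@1 c2@8, authorship .1......2.
After op 3 (insert('b')): buffer="rbnvnjavebnd" (len 12), cursors c1@2 c2@10, authorship .11......22.
After op 4 (delete): buffer="rnvnjavend" (len 10), cursors c1@1 c2@8, authorship .1......2.
After op 5 (add_cursor(4)): buffer="rnvnjavend" (len 10), cursors c1@1 c3@4 c2@8, authorship .1......2.
Authorship (.=original, N=cursor N): . 1 . . . . . . 2 .
Index 8: author = 2

Answer: cursor 2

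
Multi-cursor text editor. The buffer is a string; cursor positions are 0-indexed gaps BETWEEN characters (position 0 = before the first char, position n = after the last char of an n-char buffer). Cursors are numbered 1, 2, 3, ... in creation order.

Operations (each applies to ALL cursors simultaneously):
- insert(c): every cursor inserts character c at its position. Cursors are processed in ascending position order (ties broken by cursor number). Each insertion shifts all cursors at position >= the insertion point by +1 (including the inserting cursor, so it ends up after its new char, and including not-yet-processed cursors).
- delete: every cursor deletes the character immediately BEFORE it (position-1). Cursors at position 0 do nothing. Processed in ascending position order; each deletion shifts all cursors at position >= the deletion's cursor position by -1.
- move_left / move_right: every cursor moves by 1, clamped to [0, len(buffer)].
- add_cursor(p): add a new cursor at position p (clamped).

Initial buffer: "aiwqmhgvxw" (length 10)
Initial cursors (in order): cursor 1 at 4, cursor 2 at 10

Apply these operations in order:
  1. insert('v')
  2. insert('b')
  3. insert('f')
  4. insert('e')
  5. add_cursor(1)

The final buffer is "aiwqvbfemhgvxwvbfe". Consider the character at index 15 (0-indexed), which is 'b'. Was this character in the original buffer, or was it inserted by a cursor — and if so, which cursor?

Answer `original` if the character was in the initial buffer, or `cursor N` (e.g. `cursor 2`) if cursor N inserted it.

Answer: cursor 2

Derivation:
After op 1 (insert('v')): buffer="aiwqvmhgvxwv" (len 12), cursors c1@5 c2@12, authorship ....1......2
After op 2 (insert('b')): buffer="aiwqvbmhgvxwvb" (len 14), cursors c1@6 c2@14, authorship ....11......22
After op 3 (insert('f')): buffer="aiwqvbfmhgvxwvbf" (len 16), cursors c1@7 c2@16, authorship ....111......222
After op 4 (insert('e')): buffer="aiwqvbfemhgvxwvbfe" (len 18), cursors c1@8 c2@18, authorship ....1111......2222
After op 5 (add_cursor(1)): buffer="aiwqvbfemhgvxwvbfe" (len 18), cursors c3@1 c1@8 c2@18, authorship ....1111......2222
Authorship (.=original, N=cursor N): . . . . 1 1 1 1 . . . . . . 2 2 2 2
Index 15: author = 2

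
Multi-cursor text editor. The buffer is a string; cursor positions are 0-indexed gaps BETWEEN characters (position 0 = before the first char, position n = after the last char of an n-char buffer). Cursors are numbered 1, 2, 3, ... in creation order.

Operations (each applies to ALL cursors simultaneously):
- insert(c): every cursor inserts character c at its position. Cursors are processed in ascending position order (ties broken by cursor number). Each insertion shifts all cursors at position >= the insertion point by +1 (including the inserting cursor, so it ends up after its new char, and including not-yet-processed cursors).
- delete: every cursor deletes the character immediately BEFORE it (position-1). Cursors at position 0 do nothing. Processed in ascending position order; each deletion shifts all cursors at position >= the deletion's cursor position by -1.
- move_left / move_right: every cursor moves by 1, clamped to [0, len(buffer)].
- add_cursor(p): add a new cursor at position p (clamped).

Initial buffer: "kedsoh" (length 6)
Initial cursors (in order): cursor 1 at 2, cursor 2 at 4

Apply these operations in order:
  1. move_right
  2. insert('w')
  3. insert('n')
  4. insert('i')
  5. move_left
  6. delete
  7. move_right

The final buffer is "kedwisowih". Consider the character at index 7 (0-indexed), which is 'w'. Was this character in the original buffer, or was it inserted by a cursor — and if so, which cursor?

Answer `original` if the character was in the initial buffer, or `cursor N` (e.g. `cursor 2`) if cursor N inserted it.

Answer: cursor 2

Derivation:
After op 1 (move_right): buffer="kedsoh" (len 6), cursors c1@3 c2@5, authorship ......
After op 2 (insert('w')): buffer="kedwsowh" (len 8), cursors c1@4 c2@7, authorship ...1..2.
After op 3 (insert('n')): buffer="kedwnsownh" (len 10), cursors c1@5 c2@9, authorship ...11..22.
After op 4 (insert('i')): buffer="kedwnisownih" (len 12), cursors c1@6 c2@11, authorship ...111..222.
After op 5 (move_left): buffer="kedwnisownih" (len 12), cursors c1@5 c2@10, authorship ...111..222.
After op 6 (delete): buffer="kedwisowih" (len 10), cursors c1@4 c2@8, authorship ...11..22.
After op 7 (move_right): buffer="kedwisowih" (len 10), cursors c1@5 c2@9, authorship ...11..22.
Authorship (.=original, N=cursor N): . . . 1 1 . . 2 2 .
Index 7: author = 2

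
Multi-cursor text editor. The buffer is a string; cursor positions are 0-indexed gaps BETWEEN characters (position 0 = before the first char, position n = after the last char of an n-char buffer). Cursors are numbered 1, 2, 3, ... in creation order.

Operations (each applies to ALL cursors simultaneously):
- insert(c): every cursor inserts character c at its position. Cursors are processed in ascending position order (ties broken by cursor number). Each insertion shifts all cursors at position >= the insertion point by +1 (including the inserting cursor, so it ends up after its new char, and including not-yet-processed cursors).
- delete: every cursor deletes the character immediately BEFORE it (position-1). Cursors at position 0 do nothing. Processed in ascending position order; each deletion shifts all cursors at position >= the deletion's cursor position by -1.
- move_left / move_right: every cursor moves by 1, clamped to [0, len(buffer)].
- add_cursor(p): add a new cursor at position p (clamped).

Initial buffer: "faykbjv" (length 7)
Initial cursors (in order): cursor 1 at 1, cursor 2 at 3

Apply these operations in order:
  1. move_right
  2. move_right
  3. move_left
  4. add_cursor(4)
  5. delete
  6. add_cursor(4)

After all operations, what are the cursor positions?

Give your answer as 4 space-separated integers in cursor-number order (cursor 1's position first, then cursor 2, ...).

Answer: 1 1 1 4

Derivation:
After op 1 (move_right): buffer="faykbjv" (len 7), cursors c1@2 c2@4, authorship .......
After op 2 (move_right): buffer="faykbjv" (len 7), cursors c1@3 c2@5, authorship .......
After op 3 (move_left): buffer="faykbjv" (len 7), cursors c1@2 c2@4, authorship .......
After op 4 (add_cursor(4)): buffer="faykbjv" (len 7), cursors c1@2 c2@4 c3@4, authorship .......
After op 5 (delete): buffer="fbjv" (len 4), cursors c1@1 c2@1 c3@1, authorship ....
After op 6 (add_cursor(4)): buffer="fbjv" (len 4), cursors c1@1 c2@1 c3@1 c4@4, authorship ....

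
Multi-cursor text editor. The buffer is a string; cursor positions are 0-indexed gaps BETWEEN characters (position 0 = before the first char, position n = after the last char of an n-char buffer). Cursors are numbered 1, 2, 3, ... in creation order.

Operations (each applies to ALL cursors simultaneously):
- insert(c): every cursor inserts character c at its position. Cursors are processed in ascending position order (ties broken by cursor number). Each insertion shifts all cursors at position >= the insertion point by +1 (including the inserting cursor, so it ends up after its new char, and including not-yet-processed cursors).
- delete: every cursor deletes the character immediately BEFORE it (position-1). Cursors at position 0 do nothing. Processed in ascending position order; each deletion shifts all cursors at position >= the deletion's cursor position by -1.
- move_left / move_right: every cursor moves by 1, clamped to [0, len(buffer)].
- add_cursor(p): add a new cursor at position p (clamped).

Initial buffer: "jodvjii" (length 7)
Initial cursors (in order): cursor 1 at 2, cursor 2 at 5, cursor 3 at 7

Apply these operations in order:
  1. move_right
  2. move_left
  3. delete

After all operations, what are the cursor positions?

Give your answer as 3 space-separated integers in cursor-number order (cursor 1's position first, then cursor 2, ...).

Answer: 1 3 3

Derivation:
After op 1 (move_right): buffer="jodvjii" (len 7), cursors c1@3 c2@6 c3@7, authorship .......
After op 2 (move_left): buffer="jodvjii" (len 7), cursors c1@2 c2@5 c3@6, authorship .......
After op 3 (delete): buffer="jdvi" (len 4), cursors c1@1 c2@3 c3@3, authorship ....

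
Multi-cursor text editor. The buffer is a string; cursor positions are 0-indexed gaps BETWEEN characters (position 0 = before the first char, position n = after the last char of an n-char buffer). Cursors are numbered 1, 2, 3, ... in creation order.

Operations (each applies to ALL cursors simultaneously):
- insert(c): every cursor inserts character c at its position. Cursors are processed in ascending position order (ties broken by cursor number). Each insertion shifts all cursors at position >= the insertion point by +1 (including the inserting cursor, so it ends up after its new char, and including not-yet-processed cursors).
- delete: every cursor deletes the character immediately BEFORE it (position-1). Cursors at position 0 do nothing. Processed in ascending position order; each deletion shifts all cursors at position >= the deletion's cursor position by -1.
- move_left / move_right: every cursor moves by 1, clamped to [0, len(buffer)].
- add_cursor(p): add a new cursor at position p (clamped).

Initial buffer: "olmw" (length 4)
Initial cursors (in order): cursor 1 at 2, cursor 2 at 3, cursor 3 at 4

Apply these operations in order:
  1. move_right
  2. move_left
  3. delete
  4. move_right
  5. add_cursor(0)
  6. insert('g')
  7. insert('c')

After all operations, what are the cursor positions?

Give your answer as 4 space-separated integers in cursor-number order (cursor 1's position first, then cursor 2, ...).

Answer: 9 9 9 2

Derivation:
After op 1 (move_right): buffer="olmw" (len 4), cursors c1@3 c2@4 c3@4, authorship ....
After op 2 (move_left): buffer="olmw" (len 4), cursors c1@2 c2@3 c3@3, authorship ....
After op 3 (delete): buffer="w" (len 1), cursors c1@0 c2@0 c3@0, authorship .
After op 4 (move_right): buffer="w" (len 1), cursors c1@1 c2@1 c3@1, authorship .
After op 5 (add_cursor(0)): buffer="w" (len 1), cursors c4@0 c1@1 c2@1 c3@1, authorship .
After op 6 (insert('g')): buffer="gwggg" (len 5), cursors c4@1 c1@5 c2@5 c3@5, authorship 4.123
After op 7 (insert('c')): buffer="gcwgggccc" (len 9), cursors c4@2 c1@9 c2@9 c3@9, authorship 44.123123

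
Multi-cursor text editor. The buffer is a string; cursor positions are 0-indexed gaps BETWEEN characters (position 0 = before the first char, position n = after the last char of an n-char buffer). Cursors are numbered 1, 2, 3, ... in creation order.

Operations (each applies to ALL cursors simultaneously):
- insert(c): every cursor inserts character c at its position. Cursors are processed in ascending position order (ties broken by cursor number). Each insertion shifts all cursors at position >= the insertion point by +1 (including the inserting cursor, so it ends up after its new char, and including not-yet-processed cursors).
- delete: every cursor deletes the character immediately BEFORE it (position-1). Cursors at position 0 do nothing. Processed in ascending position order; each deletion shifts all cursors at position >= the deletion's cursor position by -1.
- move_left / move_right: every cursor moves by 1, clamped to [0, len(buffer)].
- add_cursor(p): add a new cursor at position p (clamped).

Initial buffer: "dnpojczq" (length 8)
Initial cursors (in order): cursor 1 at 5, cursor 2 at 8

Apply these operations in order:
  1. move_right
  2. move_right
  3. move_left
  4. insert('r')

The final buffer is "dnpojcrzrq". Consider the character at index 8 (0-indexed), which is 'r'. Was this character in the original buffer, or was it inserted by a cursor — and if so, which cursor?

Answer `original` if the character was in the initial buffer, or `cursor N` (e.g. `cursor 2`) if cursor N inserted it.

After op 1 (move_right): buffer="dnpojczq" (len 8), cursors c1@6 c2@8, authorship ........
After op 2 (move_right): buffer="dnpojczq" (len 8), cursors c1@7 c2@8, authorship ........
After op 3 (move_left): buffer="dnpojczq" (len 8), cursors c1@6 c2@7, authorship ........
After op 4 (insert('r')): buffer="dnpojcrzrq" (len 10), cursors c1@7 c2@9, authorship ......1.2.
Authorship (.=original, N=cursor N): . . . . . . 1 . 2 .
Index 8: author = 2

Answer: cursor 2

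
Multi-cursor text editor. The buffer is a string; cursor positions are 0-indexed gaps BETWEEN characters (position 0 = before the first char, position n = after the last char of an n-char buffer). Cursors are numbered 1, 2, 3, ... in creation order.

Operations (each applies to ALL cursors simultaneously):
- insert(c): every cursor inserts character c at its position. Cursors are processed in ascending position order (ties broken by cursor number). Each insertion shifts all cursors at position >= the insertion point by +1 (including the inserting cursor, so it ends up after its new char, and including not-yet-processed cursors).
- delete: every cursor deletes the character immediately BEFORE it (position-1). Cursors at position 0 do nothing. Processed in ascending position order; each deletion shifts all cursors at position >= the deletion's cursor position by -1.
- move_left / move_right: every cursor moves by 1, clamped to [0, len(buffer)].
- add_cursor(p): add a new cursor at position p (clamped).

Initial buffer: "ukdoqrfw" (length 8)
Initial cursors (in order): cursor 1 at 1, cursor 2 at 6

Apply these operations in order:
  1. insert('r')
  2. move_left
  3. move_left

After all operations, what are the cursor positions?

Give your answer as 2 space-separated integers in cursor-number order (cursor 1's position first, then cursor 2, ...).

Answer: 0 6

Derivation:
After op 1 (insert('r')): buffer="urkdoqrrfw" (len 10), cursors c1@2 c2@8, authorship .1.....2..
After op 2 (move_left): buffer="urkdoqrrfw" (len 10), cursors c1@1 c2@7, authorship .1.....2..
After op 3 (move_left): buffer="urkdoqrrfw" (len 10), cursors c1@0 c2@6, authorship .1.....2..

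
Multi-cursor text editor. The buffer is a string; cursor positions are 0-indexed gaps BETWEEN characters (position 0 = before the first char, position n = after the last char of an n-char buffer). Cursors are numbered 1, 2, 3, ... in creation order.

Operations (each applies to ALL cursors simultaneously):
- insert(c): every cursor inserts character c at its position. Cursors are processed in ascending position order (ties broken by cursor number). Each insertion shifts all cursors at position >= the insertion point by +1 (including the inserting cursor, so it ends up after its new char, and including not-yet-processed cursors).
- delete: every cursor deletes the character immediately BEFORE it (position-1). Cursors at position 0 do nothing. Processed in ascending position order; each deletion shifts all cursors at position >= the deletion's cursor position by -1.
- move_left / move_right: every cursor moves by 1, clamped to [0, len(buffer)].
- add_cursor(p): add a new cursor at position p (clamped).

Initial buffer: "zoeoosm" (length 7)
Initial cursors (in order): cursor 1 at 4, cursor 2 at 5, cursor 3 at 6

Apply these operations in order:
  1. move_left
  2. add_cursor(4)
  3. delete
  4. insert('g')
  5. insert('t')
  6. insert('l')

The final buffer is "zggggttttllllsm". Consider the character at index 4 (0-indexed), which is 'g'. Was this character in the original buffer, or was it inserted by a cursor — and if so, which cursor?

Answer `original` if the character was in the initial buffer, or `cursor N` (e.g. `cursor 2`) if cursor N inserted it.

After op 1 (move_left): buffer="zoeoosm" (len 7), cursors c1@3 c2@4 c3@5, authorship .......
After op 2 (add_cursor(4)): buffer="zoeoosm" (len 7), cursors c1@3 c2@4 c4@4 c3@5, authorship .......
After op 3 (delete): buffer="zsm" (len 3), cursors c1@1 c2@1 c3@1 c4@1, authorship ...
After op 4 (insert('g')): buffer="zggggsm" (len 7), cursors c1@5 c2@5 c3@5 c4@5, authorship .1234..
After op 5 (insert('t')): buffer="zggggttttsm" (len 11), cursors c1@9 c2@9 c3@9 c4@9, authorship .12341234..
After op 6 (insert('l')): buffer="zggggttttllllsm" (len 15), cursors c1@13 c2@13 c3@13 c4@13, authorship .123412341234..
Authorship (.=original, N=cursor N): . 1 2 3 4 1 2 3 4 1 2 3 4 . .
Index 4: author = 4

Answer: cursor 4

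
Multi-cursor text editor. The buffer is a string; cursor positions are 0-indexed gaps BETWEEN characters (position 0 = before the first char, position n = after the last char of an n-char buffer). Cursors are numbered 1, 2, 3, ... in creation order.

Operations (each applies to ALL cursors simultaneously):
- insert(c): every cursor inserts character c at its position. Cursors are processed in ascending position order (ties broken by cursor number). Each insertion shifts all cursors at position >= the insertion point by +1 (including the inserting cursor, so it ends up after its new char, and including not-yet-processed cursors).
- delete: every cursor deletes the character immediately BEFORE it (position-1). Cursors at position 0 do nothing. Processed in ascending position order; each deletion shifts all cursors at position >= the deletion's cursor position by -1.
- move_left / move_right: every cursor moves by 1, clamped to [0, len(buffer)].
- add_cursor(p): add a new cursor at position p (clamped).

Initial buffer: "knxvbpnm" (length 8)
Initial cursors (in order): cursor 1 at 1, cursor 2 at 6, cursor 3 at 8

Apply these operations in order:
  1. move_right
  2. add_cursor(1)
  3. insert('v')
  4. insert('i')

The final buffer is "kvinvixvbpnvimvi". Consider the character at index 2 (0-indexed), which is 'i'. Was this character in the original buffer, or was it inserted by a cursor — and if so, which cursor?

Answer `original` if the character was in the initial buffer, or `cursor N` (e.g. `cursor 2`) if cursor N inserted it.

Answer: cursor 4

Derivation:
After op 1 (move_right): buffer="knxvbpnm" (len 8), cursors c1@2 c2@7 c3@8, authorship ........
After op 2 (add_cursor(1)): buffer="knxvbpnm" (len 8), cursors c4@1 c1@2 c2@7 c3@8, authorship ........
After op 3 (insert('v')): buffer="kvnvxvbpnvmv" (len 12), cursors c4@2 c1@4 c2@10 c3@12, authorship .4.1.....2.3
After op 4 (insert('i')): buffer="kvinvixvbpnvimvi" (len 16), cursors c4@3 c1@6 c2@13 c3@16, authorship .44.11.....22.33
Authorship (.=original, N=cursor N): . 4 4 . 1 1 . . . . . 2 2 . 3 3
Index 2: author = 4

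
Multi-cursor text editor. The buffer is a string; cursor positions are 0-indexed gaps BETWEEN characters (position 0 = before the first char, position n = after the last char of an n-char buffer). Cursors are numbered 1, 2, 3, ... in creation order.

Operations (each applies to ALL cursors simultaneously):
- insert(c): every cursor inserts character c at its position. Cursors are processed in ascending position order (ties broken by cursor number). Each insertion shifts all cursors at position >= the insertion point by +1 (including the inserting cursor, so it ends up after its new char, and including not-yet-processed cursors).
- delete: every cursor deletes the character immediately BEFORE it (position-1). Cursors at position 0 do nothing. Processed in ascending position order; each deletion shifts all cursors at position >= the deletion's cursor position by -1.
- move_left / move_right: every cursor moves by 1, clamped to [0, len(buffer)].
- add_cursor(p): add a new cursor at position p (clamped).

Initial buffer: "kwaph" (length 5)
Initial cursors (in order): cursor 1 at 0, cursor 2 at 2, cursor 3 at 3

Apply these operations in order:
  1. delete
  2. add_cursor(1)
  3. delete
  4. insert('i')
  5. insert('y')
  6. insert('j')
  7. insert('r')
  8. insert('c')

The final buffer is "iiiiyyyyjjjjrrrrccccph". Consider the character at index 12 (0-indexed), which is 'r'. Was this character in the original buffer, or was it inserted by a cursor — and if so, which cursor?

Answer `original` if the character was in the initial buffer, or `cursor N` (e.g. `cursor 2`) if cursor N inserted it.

After op 1 (delete): buffer="kph" (len 3), cursors c1@0 c2@1 c3@1, authorship ...
After op 2 (add_cursor(1)): buffer="kph" (len 3), cursors c1@0 c2@1 c3@1 c4@1, authorship ...
After op 3 (delete): buffer="ph" (len 2), cursors c1@0 c2@0 c3@0 c4@0, authorship ..
After op 4 (insert('i')): buffer="iiiiph" (len 6), cursors c1@4 c2@4 c3@4 c4@4, authorship 1234..
After op 5 (insert('y')): buffer="iiiiyyyyph" (len 10), cursors c1@8 c2@8 c3@8 c4@8, authorship 12341234..
After op 6 (insert('j')): buffer="iiiiyyyyjjjjph" (len 14), cursors c1@12 c2@12 c3@12 c4@12, authorship 123412341234..
After op 7 (insert('r')): buffer="iiiiyyyyjjjjrrrrph" (len 18), cursors c1@16 c2@16 c3@16 c4@16, authorship 1234123412341234..
After op 8 (insert('c')): buffer="iiiiyyyyjjjjrrrrccccph" (len 22), cursors c1@20 c2@20 c3@20 c4@20, authorship 12341234123412341234..
Authorship (.=original, N=cursor N): 1 2 3 4 1 2 3 4 1 2 3 4 1 2 3 4 1 2 3 4 . .
Index 12: author = 1

Answer: cursor 1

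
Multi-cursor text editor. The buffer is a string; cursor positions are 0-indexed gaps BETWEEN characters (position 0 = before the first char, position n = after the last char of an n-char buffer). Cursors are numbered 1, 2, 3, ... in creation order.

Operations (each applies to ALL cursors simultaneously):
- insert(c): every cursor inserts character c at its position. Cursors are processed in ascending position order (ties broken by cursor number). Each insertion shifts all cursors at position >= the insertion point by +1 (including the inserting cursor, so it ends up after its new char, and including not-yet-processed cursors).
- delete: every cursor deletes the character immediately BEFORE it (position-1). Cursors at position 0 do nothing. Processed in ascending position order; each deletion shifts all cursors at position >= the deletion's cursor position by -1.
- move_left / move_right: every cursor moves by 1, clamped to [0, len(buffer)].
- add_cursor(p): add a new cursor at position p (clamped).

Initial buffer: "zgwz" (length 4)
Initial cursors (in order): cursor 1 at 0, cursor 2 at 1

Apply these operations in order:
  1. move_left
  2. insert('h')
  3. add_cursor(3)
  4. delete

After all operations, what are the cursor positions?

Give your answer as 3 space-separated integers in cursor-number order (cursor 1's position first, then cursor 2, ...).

After op 1 (move_left): buffer="zgwz" (len 4), cursors c1@0 c2@0, authorship ....
After op 2 (insert('h')): buffer="hhzgwz" (len 6), cursors c1@2 c2@2, authorship 12....
After op 3 (add_cursor(3)): buffer="hhzgwz" (len 6), cursors c1@2 c2@2 c3@3, authorship 12....
After op 4 (delete): buffer="gwz" (len 3), cursors c1@0 c2@0 c3@0, authorship ...

Answer: 0 0 0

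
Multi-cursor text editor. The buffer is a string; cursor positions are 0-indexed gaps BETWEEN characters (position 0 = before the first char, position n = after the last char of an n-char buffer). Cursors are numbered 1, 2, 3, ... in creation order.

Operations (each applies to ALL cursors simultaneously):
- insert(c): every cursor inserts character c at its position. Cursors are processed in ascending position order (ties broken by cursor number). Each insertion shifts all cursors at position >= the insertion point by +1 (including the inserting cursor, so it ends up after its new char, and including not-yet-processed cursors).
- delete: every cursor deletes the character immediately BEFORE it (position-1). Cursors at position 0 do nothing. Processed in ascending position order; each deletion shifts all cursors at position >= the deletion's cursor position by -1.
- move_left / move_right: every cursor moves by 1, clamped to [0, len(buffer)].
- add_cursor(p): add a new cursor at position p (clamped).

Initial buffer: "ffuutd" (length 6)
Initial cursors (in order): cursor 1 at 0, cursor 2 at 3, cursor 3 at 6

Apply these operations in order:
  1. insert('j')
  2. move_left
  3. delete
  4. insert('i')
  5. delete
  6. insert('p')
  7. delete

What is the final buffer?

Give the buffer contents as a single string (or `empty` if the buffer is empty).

Answer: jffjutj

Derivation:
After op 1 (insert('j')): buffer="jffujutdj" (len 9), cursors c1@1 c2@5 c3@9, authorship 1...2...3
After op 2 (move_left): buffer="jffujutdj" (len 9), cursors c1@0 c2@4 c3@8, authorship 1...2...3
After op 3 (delete): buffer="jffjutj" (len 7), cursors c1@0 c2@3 c3@6, authorship 1..2..3
After op 4 (insert('i')): buffer="ijffijutij" (len 10), cursors c1@1 c2@5 c3@9, authorship 11..22..33
After op 5 (delete): buffer="jffjutj" (len 7), cursors c1@0 c2@3 c3@6, authorship 1..2..3
After op 6 (insert('p')): buffer="pjffpjutpj" (len 10), cursors c1@1 c2@5 c3@9, authorship 11..22..33
After op 7 (delete): buffer="jffjutj" (len 7), cursors c1@0 c2@3 c3@6, authorship 1..2..3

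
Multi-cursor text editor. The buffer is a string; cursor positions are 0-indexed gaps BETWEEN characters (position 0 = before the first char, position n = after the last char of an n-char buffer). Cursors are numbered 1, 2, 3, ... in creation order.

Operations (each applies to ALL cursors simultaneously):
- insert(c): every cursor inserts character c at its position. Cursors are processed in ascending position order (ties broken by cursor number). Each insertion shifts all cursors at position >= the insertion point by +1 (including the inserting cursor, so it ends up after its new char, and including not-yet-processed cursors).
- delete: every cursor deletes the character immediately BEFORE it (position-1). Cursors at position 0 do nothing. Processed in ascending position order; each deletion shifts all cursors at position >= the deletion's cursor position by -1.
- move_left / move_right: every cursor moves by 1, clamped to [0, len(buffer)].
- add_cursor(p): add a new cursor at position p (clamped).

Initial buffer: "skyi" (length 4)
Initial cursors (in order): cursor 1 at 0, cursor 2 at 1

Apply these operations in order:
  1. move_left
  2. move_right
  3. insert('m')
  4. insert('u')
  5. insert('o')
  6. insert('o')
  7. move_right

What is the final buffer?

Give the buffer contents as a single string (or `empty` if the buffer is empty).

Answer: smmuuooookyi

Derivation:
After op 1 (move_left): buffer="skyi" (len 4), cursors c1@0 c2@0, authorship ....
After op 2 (move_right): buffer="skyi" (len 4), cursors c1@1 c2@1, authorship ....
After op 3 (insert('m')): buffer="smmkyi" (len 6), cursors c1@3 c2@3, authorship .12...
After op 4 (insert('u')): buffer="smmuukyi" (len 8), cursors c1@5 c2@5, authorship .1212...
After op 5 (insert('o')): buffer="smmuuookyi" (len 10), cursors c1@7 c2@7, authorship .121212...
After op 6 (insert('o')): buffer="smmuuooookyi" (len 12), cursors c1@9 c2@9, authorship .12121212...
After op 7 (move_right): buffer="smmuuooookyi" (len 12), cursors c1@10 c2@10, authorship .12121212...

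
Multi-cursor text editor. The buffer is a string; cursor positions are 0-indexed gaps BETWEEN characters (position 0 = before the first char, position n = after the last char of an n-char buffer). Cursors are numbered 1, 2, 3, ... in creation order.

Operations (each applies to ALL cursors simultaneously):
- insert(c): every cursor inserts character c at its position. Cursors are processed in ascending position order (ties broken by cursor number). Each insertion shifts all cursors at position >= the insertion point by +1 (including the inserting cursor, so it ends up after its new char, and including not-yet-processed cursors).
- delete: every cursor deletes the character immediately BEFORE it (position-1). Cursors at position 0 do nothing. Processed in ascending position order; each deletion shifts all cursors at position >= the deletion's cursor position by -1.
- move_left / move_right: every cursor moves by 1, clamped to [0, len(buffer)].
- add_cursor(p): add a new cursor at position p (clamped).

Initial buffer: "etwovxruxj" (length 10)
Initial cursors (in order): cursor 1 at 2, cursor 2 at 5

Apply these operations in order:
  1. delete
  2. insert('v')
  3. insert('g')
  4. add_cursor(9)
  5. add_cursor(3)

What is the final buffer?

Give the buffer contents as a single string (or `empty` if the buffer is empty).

After op 1 (delete): buffer="ewoxruxj" (len 8), cursors c1@1 c2@3, authorship ........
After op 2 (insert('v')): buffer="evwovxruxj" (len 10), cursors c1@2 c2@5, authorship .1..2.....
After op 3 (insert('g')): buffer="evgwovgxruxj" (len 12), cursors c1@3 c2@7, authorship .11..22.....
After op 4 (add_cursor(9)): buffer="evgwovgxruxj" (len 12), cursors c1@3 c2@7 c3@9, authorship .11..22.....
After op 5 (add_cursor(3)): buffer="evgwovgxruxj" (len 12), cursors c1@3 c4@3 c2@7 c3@9, authorship .11..22.....

Answer: evgwovgxruxj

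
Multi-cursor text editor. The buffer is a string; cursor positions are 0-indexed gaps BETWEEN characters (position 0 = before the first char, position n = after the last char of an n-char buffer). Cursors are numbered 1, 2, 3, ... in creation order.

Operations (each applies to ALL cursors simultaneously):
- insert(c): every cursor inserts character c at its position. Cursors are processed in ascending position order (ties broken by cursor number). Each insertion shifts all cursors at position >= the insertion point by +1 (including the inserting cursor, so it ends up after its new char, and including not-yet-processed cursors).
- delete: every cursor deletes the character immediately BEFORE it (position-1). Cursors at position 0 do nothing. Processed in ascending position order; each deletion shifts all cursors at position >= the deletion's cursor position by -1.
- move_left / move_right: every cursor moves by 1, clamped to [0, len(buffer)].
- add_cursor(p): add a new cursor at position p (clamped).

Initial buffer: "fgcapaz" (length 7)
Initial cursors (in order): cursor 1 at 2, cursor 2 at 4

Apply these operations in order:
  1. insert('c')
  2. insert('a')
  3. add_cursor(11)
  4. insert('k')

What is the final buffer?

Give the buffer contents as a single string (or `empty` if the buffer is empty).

Answer: fgcakcacakpazk

Derivation:
After op 1 (insert('c')): buffer="fgccacpaz" (len 9), cursors c1@3 c2@6, authorship ..1..2...
After op 2 (insert('a')): buffer="fgcacacapaz" (len 11), cursors c1@4 c2@8, authorship ..11..22...
After op 3 (add_cursor(11)): buffer="fgcacacapaz" (len 11), cursors c1@4 c2@8 c3@11, authorship ..11..22...
After op 4 (insert('k')): buffer="fgcakcacakpazk" (len 14), cursors c1@5 c2@10 c3@14, authorship ..111..222...3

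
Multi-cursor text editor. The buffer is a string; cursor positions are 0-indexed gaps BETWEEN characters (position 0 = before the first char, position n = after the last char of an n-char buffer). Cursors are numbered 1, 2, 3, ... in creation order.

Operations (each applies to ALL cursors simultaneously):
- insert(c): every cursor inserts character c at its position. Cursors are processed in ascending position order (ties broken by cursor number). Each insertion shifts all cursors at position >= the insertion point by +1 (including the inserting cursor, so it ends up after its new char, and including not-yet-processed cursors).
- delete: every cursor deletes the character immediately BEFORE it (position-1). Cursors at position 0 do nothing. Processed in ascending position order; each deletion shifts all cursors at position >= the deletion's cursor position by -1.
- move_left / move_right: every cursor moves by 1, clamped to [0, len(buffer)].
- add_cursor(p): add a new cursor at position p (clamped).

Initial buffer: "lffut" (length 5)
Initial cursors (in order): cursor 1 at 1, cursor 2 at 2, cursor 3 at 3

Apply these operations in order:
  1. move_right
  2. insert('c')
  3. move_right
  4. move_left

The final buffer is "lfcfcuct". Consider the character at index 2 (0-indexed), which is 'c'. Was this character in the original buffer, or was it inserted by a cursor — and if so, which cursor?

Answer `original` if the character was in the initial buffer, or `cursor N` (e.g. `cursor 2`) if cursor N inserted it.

After op 1 (move_right): buffer="lffut" (len 5), cursors c1@2 c2@3 c3@4, authorship .....
After op 2 (insert('c')): buffer="lfcfcuct" (len 8), cursors c1@3 c2@5 c3@7, authorship ..1.2.3.
After op 3 (move_right): buffer="lfcfcuct" (len 8), cursors c1@4 c2@6 c3@8, authorship ..1.2.3.
After op 4 (move_left): buffer="lfcfcuct" (len 8), cursors c1@3 c2@5 c3@7, authorship ..1.2.3.
Authorship (.=original, N=cursor N): . . 1 . 2 . 3 .
Index 2: author = 1

Answer: cursor 1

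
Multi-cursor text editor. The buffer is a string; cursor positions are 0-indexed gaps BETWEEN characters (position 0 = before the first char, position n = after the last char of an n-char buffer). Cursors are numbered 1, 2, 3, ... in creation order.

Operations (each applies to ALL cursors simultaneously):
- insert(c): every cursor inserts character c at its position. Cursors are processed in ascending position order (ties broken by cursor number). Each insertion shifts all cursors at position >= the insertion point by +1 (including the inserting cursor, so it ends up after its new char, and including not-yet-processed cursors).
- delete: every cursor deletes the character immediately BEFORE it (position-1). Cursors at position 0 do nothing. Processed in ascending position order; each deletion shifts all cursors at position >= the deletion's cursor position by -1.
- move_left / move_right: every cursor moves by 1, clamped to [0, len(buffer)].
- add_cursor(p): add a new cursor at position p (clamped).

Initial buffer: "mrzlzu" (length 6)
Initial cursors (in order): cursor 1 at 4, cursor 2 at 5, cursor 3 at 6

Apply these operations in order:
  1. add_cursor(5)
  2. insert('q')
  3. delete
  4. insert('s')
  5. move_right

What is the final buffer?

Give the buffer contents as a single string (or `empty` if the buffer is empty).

After op 1 (add_cursor(5)): buffer="mrzlzu" (len 6), cursors c1@4 c2@5 c4@5 c3@6, authorship ......
After op 2 (insert('q')): buffer="mrzlqzqquq" (len 10), cursors c1@5 c2@8 c4@8 c3@10, authorship ....1.24.3
After op 3 (delete): buffer="mrzlzu" (len 6), cursors c1@4 c2@5 c4@5 c3@6, authorship ......
After op 4 (insert('s')): buffer="mrzlszssus" (len 10), cursors c1@5 c2@8 c4@8 c3@10, authorship ....1.24.3
After op 5 (move_right): buffer="mrzlszssus" (len 10), cursors c1@6 c2@9 c4@9 c3@10, authorship ....1.24.3

Answer: mrzlszssus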